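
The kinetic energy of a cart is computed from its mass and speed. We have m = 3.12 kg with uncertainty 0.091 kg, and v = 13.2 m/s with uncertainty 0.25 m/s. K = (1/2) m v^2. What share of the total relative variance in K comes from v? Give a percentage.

(δK/K)² = (1·δm/m)² + (2·δv/v)²
  m term: (1×0.0292)² = 0.000851
  v term: (2×0.0189)² = 0.00143
Total = 0.00229. Share from v = 0.00143/0.00229 = 0.628.

62.8%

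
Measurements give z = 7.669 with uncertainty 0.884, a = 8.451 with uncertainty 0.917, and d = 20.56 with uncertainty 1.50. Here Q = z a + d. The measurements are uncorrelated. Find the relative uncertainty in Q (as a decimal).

Let p = z·a = 64.81. δp/p = √((1·δz/z)² + (1·δa/a)²) = √(0.0133 + 0.0118) = 0.158, so δp = 10.3.
Q = p + d: δQ = √(δp² + δd²) = √(105 + 2.25) = 10.4
Q = 85.37, so δQ/Q = 10.4/85.37 = 0.121.

0.121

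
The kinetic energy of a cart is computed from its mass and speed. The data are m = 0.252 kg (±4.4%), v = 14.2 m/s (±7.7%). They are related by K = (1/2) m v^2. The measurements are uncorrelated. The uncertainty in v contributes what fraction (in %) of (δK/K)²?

(δK/K)² = (1·δm/m)² + (2·δv/v)²
  m term: (1×0.0440)² = 0.00194
  v term: (2×0.0770)² = 0.0237
Total = 0.0257. Share from v = 0.0237/0.0257 = 0.925.

92.5%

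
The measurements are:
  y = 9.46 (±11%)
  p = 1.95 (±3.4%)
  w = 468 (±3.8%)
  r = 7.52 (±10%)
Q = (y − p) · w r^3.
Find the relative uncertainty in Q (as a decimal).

0.333

Let u = y − p = 7.51. δu = √(δy² + δp²) = √(1.08 + 0.00440) = 1.04, so δu/u = 0.139.
Q is then a monomial in u, w, r:
δQ/Q = √((δu/u)² + (1·δw/w)² + (3·δr/r)²) = √(0.0193 + 0.00144 + 0.0900) = 0.333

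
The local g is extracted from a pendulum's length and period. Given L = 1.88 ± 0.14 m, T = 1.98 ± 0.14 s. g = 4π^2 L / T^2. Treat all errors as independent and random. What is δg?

3.03 m/s^2

Since g is a product/quotient, work with relative uncertainties:
  (1·δL/L)² = (1×0.0745)² = 0.00555;  (-2·δT/T)² = (-2×0.0707)² = 0.0200
δg/g = √(0.0255) = 0.160
g = 18.9 m/s^2, so δg = 0.160 × 18.9 = 3.03 m/s^2.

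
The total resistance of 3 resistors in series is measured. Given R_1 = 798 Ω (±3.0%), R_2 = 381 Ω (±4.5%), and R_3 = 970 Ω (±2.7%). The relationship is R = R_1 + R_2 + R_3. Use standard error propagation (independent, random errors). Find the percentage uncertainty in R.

Each term contributes (cᵢ δxᵢ)² to (δR)²:
  (δR_1)² = 573;  (δR_2)² = 294;  (δR_3)² = 686
δR = √(1550) = 39.4 Ω
R = 2150 Ω, so δR/R = 39.4/2150 = 0.0183.

1.83%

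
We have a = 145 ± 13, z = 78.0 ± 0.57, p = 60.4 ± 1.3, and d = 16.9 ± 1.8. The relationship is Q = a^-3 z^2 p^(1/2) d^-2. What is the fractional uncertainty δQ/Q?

For a monomial Q ∝ a^-3, z^2, p^(1/2), d^-2, fractional errors add in quadrature:
  (-3·δa/a)² = (-3×0.0897)² = 0.0723;  (2·δz/z)² = (2×0.00731)² = 0.000214;  (½·δp/p)² = (0.5×0.0215)² = 0.000116;  (-2·δd/d)² = (-2×0.107)² = 0.0454
δQ/Q = √(0.118) = 0.344

0.344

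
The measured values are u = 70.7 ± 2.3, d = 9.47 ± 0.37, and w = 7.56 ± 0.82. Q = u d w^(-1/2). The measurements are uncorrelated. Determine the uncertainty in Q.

Relative error in a monomial: (δQ/Q)² = Σ (nᵢ · δxᵢ/xᵢ)².
  (1·δu/u)² = (1×0.0325)² = 0.00106;  (1·δd/d)² = (1×0.0391)² = 0.00153;  (−½·δw/w)² = (-0.5×0.108)² = 0.00294
δQ/Q = √(0.00553) = 0.0743
Q = 244, so δQ = 0.0743 × 244 = 18.1.

18.1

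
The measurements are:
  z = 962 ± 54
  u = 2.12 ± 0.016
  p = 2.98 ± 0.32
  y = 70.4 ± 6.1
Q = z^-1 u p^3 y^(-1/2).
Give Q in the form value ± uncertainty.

0.00695 ± 0.00229

Q is a product of powers, so relative uncertainties combine in quadrature:
  (-1·δz/z)² = (-1×0.0561)² = 0.00315;  (1·δu/u)² = (1×0.00755)² = 5.7e-05;  (3·δp/p)² = (3×0.107)² = 0.104;  (−½·δy/y)² = (-0.5×0.0866)² = 0.00188
δQ/Q = √(0.109) = 0.330
Q = 0.00695, so δQ = 0.330 × 0.00695 = 0.00229.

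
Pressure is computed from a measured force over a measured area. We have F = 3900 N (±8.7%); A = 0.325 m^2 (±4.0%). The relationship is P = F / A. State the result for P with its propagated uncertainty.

Each factor contributes (exponent × relative error)² to (δP/P)²:
  (1·δF/F)² = (1×0.0870)² = 0.00757;  (-1·δA/A)² = (-1×0.0400)² = 0.00160
δP/P = √(0.00917) = 0.0958
P = 12000 Pa, so δP = 0.0958 × 12000 = 1150 Pa.

12000 ± 1150 Pa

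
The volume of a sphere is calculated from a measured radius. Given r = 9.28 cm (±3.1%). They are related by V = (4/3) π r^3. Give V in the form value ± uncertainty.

3350 ± 311 cm^3

V ∝ r^3, so δV/V = |3| · δr/r = 3 × 0.0310 = 0.0930.
V = 3350 cm^3, so δV = 0.0930 × 3350 = 311 cm^3.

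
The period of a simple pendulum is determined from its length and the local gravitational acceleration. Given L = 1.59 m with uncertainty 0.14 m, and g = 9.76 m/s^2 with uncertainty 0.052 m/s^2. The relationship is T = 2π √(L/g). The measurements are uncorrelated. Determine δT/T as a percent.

4.41%

Products/powers → add relative errors in quadrature, weighted by exponent:
  (½·δL/L)² = (0.5×0.0881)² = 0.00194;  (−½·δg/g)² = (-0.5×0.00533)² = 7.1e-06
δT/T = √(0.00195) = 0.0441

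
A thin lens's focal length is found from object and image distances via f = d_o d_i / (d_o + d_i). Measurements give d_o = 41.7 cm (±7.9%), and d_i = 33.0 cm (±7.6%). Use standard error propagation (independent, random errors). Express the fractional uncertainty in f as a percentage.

5.49%

∂f/∂d_o = (d_i/(d_o+d_i))² = 0.195;  ∂f/∂d_i = (d_o/(d_o+d_i))² = 0.312
δf = √((∂f/∂d_o · δd_o)² + (∂f/∂d_i · δd_i)²) = √(0.413 + 0.611) = 1.01 cm
f = 18.4 cm, so δf/f = 1.01/18.4 = 0.0549.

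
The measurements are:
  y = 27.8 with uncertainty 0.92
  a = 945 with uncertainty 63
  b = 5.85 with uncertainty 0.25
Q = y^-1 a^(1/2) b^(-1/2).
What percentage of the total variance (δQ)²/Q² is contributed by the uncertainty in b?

(δQ/Q)² = (-1·δy/y)² + (½·δa/a)² + (−½·δb/b)²
  y term: (-1×0.0331)² = 0.00110
  a term: (0.5×0.0667)² = 0.00111
  b term: (-0.5×0.0427)² = 0.000457
Total = 0.00266. Share from b = 0.000457/0.00266 = 0.171.

17.1%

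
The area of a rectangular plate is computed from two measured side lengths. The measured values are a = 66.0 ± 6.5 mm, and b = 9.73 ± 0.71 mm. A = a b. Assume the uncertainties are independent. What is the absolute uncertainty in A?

78.7 mm^2

A is a product of powers, so relative uncertainties combine in quadrature:
  (1·δa/a)² = (1×0.0985)² = 0.00970;  (1·δb/b)² = (1×0.0730)² = 0.00532
δA/A = √(0.0150) = 0.123
A = 642 mm^2, so δA = 0.123 × 642 = 78.7 mm^2.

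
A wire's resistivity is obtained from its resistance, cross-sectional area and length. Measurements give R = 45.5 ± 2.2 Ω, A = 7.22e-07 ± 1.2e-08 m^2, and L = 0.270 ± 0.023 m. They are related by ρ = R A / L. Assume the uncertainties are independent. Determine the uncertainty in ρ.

For a monomial ρ ∝ R, A, L^-1, fractional errors add in quadrature:
  (1·δR/R)² = (1×0.0484)² = 0.00234;  (1·δA/A)² = (1×0.0166)² = 0.000276;  (-1·δL/L)² = (-1×0.0852)² = 0.00726
δρ/ρ = √(0.00987) = 0.0994
ρ = 0.000122 Ω·m, so δρ = 0.0994 × 0.000122 = 1.21e-05 Ω·m.

1.21e-05 Ω·m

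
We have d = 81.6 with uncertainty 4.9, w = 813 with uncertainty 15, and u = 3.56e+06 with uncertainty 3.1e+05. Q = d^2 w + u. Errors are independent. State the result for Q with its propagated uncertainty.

(8.97 ± 0.727) × 10^6

Let p = d^2·w = 5.41e+06. δp/p = √((2·δd/d)² + (1·δw/w)²) = √(0.0144 + 0.000340) = 0.122, so δp = 6.58e+05.
Q = p + u: δQ = √(δp² + δu²) = √(4.33e+11 + 9.61e+10) = 7.27e+05
Q = 8.97e+06.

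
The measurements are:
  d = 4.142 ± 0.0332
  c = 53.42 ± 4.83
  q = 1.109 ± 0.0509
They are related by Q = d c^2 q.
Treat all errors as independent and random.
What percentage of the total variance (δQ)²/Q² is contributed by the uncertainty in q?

6.04%

(δQ/Q)² = (1·δd/d)² + (2·δc/c)² + (1·δq/q)²
  d term: (1×0.00802)² = 6.42e-05
  c term: (2×0.0904)² = 0.0327
  q term: (1×0.0459)² = 0.00211
Total = 0.0349. Share from q = 0.00211/0.0349 = 0.0604.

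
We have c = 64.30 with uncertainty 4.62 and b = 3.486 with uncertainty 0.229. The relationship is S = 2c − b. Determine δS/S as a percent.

Sums and differences: (δS)² = Σ (cᵢ δxᵢ)².
  (2·δc)² = 85.4;  (δb)² = 0.0524
δS = √(85.4) = 9.24
S = 125.1, so δS/S = 9.24/125.1 = 0.0739.

7.39%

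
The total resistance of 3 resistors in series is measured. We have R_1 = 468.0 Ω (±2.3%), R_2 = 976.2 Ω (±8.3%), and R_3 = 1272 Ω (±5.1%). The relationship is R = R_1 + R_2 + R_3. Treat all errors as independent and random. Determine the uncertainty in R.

104 Ω

Sums and differences: (δR)² = Σ (cᵢ δxᵢ)².
  (δR_1)² = 116;  (δR_2)² = 6560;  (δR_3)² = 4210
δR = √(10900) = 104 Ω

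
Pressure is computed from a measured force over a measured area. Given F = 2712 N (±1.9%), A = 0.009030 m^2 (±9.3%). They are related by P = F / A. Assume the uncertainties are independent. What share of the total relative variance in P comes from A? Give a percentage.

(δP/P)² = (1·δF/F)² + (-1·δA/A)²
  F term: (1×0.0190)² = 0.000361
  A term: (-1×0.0930)² = 0.00865
Total = 0.00901. Share from A = 0.00865/0.00901 = 0.960.

96.0%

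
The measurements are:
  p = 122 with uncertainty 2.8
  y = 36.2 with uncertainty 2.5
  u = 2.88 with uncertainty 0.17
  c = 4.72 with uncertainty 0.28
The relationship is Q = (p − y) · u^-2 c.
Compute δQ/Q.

Let w = p − y = 85.8. δw = √(δp² + δy²) = √(7.84 + 6.25) = 3.75, so δw/w = 0.0437.
Q is then a monomial in w, u, c:
δQ/Q = √((δw/w)² + (-2·δu/u)² + (1·δc/c)²) = √(0.00191 + 0.0139 + 0.00352) = 0.139

0.139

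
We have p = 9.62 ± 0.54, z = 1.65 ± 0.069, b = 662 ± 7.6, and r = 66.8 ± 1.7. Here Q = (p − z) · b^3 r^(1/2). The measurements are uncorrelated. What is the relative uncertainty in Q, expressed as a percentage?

7.75%

Let u = p − z = 7.97. δu = √(δp² + δz²) = √(0.292 + 0.00476) = 0.544, so δu/u = 0.0683.
Q is then a monomial in u, b, r:
δQ/Q = √((δu/u)² + (3·δb/b)² + (½·δr/r)²) = √(0.00467 + 0.00119 + 0.000162) = 0.0775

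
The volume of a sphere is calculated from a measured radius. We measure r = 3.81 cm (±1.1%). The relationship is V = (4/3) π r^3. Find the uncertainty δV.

7.64 cm^3

Products/powers → add relative errors in quadrature, weighted by exponent:
  (3·δr/r)² = (3×0.0110)² = 0.00109
δV/V = √(0.00109) = 0.0330
V = 232 cm^3, so δV = 0.0330 × 232 = 7.64 cm^3.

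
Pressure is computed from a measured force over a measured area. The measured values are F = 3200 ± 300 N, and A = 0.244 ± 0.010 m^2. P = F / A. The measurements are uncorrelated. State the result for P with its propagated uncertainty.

Since P is a product/quotient, work with relative uncertainties:
  (1·δF/F)² = (1×0.0938)² = 0.00879;  (-1·δA/A)² = (-1×0.0410)² = 0.00168
δP/P = √(0.0105) = 0.102
P = 13100 Pa, so δP = 0.102 × 13100 = 1340 Pa.

13100 ± 1340 Pa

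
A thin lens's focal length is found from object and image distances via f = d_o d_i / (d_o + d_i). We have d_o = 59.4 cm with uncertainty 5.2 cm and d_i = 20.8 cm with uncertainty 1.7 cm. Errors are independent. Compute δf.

0.996 cm

∂f/∂d_o = (d_i/(d_o+d_i))² = 0.0673;  ∂f/∂d_i = (d_o/(d_o+d_i))² = 0.549
δf = √((∂f/∂d_o · δd_o)² + (∂f/∂d_i · δd_i)²) = √(0.122 + 0.870) = 0.996 cm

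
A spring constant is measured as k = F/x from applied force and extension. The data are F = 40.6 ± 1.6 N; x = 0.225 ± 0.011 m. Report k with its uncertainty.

180 ± 11.3 N/m

Since k is a product/quotient, work with relative uncertainties:
  (1·δF/F)² = (1×0.0394)² = 0.00155;  (-1·δx/x)² = (-1×0.0489)² = 0.00239
δk/k = √(0.00394) = 0.0628
k = 180 N/m, so δk = 0.0628 × 180 = 11.3 N/m.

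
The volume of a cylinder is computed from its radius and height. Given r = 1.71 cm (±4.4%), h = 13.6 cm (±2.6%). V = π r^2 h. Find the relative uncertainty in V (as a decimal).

Products/powers → add relative errors in quadrature, weighted by exponent:
  (2·δr/r)² = (2×0.0440)² = 0.00774;  (1·δh/h)² = (1×0.0260)² = 0.000676
δV/V = √(0.00842) = 0.0918

0.0918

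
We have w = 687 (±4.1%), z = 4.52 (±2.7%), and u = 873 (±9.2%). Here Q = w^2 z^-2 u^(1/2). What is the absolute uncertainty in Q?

74000

Products/powers → add relative errors in quadrature, weighted by exponent:
  (2·δw/w)² = (2×0.0410)² = 0.00672;  (-2·δz/z)² = (-2×0.0270)² = 0.00292;  (½·δu/u)² = (0.5×0.0920)² = 0.00212
δQ/Q = √(0.0118) = 0.108
Q = 6.83e+05, so δQ = 0.108 × 6.83e+05 = 74000.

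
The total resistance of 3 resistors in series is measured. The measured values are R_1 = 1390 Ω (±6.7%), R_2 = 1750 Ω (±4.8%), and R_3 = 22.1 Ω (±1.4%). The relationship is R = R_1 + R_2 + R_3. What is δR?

For a sum/difference, combine absolute errors in quadrature:
  (δR_1)² = 8670;  (δR_2)² = 7060;  (δR_3)² = 0.0957
δR = √(15700) = 125 Ω

125 Ω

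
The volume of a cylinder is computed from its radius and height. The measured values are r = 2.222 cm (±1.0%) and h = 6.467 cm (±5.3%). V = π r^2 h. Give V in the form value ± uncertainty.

Each factor contributes (exponent × relative error)² to (δV/V)²:
  (2·δr/r)² = (2×0.0100)² = 0.000400;  (1·δh/h)² = (1×0.0530)² = 0.00281
δV/V = √(0.00321) = 0.0566
V = 100.3 cm^3, so δV = 0.0566 × 100.3 = 5.68 cm^3.

100.3 ± 5.68 cm^3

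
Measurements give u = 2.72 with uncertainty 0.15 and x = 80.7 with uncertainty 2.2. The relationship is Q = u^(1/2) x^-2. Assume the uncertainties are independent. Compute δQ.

For a monomial Q ∝ u^(1/2), x^-2, fractional errors add in quadrature:
  (½·δu/u)² = (0.5×0.0551)² = 0.000760;  (-2·δx/x)² = (-2×0.0273)² = 0.00297
δQ/Q = √(0.00373) = 0.0611
Q = 0.000253, so δQ = 0.0611 × 0.000253 = 1.55e-05.

1.55e-05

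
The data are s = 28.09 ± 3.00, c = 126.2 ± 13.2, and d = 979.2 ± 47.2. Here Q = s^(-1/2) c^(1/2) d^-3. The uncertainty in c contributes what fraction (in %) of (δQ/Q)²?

(δQ/Q)² = (−½·δs/s)² + (½·δc/c)² + (-3·δd/d)²
  s term: (-0.5×0.107)² = 0.00285
  c term: (0.5×0.105)² = 0.00274
  d term: (-3×0.0482)² = 0.0209
Total = 0.0265. Share from c = 0.00274/0.0265 = 0.103.

10.3%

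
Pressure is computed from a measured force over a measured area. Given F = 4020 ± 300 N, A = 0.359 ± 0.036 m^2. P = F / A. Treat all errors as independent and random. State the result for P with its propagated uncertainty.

Since P is a product/quotient, work with relative uncertainties:
  (1·δF/F)² = (1×0.0746)² = 0.00557;  (-1·δA/A)² = (-1×0.100)² = 0.0101
δP/P = √(0.0156) = 0.125
P = 11200 Pa, so δP = 0.125 × 11200 = 1400 Pa.

11200 ± 1400 Pa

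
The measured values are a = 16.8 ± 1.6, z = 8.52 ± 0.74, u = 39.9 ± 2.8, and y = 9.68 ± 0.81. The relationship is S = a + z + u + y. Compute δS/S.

0.0455

Sums and differences: (δS)² = Σ (cᵢ δxᵢ)².
  (δa)² = 2.56;  (δz)² = 0.548;  (δu)² = 7.84;  (δy)² = 0.656
δS = √(11.6) = 3.41
S = 74.9, so δS/S = 3.41/74.9 = 0.0455.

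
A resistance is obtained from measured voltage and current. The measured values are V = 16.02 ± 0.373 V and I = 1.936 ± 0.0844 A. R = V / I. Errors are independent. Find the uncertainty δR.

0.409 Ω

R is a product of powers, so relative uncertainties combine in quadrature:
  (1·δV/V)² = (1×0.0233)² = 0.000542;  (-1·δI/I)² = (-1×0.0436)² = 0.00190
δR/R = √(0.00244) = 0.0494
R = 8.275 Ω, so δR = 0.0494 × 8.275 = 0.409 Ω.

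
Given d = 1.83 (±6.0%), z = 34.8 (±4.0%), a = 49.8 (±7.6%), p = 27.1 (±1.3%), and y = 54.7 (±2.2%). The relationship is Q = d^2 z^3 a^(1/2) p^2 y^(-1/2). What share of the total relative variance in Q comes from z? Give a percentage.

46.4%

(δQ/Q)² = (2·δd/d)² + (3·δz/z)² + (½·δa/a)² + (2·δp/p)² + (−½·δy/y)²
  d term: (2×0.0600)² = 0.0144
  z term: (3×0.0400)² = 0.0144
  a term: (0.5×0.0760)² = 0.00144
  p term: (2×0.0130)² = 0.000676
  y term: (-0.5×0.0220)² = 0.000121
Total = 0.0310. Share from z = 0.0144/0.0310 = 0.464.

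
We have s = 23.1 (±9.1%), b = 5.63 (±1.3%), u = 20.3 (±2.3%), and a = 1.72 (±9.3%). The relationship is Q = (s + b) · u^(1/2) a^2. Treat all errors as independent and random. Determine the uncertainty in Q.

76.7

Let w = s + b = 28.7. δw = √(δs² + δb²) = √(4.42 + 0.00536) = 2.10, so δw/w = 0.0732.
Q is then a monomial in w, u, a:
δQ/Q = √((δw/w)² + (½·δu/u)² + (2·δa/a)²) = √(0.00536 + 0.000132 + 0.0346) = 0.200
Q = 383, so δQ = 0.200 × 383 = 76.7.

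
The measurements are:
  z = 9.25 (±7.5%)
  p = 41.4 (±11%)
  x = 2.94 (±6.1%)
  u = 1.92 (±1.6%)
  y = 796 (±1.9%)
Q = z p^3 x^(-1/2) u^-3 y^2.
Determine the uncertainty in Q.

Each factor contributes (exponent × relative error)² to (δQ/Q)²:
  (1·δz/z)² = (1×0.0750)² = 0.00562;  (3·δp/p)² = (3×0.110)² = 0.109;  (−½·δx/x)² = (-0.5×0.0610)² = 0.000930;  (-3·δu/u)² = (-3×0.0160)² = 0.00230;  (2·δy/y)² = (2×0.0190)² = 0.00144
δQ/Q = √(0.119) = 0.345
Q = 3.43e+10, so δQ = 0.345 × 3.43e+10 = 1.18e+10.

1.18e+10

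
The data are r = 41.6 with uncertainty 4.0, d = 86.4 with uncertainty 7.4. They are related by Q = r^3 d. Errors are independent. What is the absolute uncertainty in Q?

Q is a product of powers, so relative uncertainties combine in quadrature:
  (3·δr/r)² = (3×0.0962)² = 0.0832;  (1·δd/d)² = (1×0.0856)² = 0.00734
δQ/Q = √(0.0905) = 0.301
Q = 6.22e+06, so δQ = 0.301 × 6.22e+06 = 1.87e+06.

1.87e+06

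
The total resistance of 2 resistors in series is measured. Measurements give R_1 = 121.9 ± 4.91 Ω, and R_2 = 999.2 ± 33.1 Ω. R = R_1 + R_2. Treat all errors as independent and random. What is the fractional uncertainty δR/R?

0.0298

Sums and differences: (δR)² = Σ (cᵢ δxᵢ)².
  (δR_1)² = 24.1;  (δR_2)² = 1100
δR = √(1120) = 33.5 Ω
R = 1121 Ω, so δR/R = 33.5/1121 = 0.0298.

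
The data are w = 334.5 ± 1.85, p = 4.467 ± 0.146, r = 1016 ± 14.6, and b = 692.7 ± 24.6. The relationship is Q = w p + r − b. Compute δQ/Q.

Let h = w·p = 1494. δh/h = √((1·δw/w)² + (1·δp/p)²) = √(3.06e-05 + 0.00107) = 0.0331, so δh = 49.5.
Q = h + r − b: δQ = √(δh² + δr² + δb²) = √(2450 + 213 + 605) = 57.2
Q = 1818, so δQ/Q = 57.2/1818 = 0.0315.

0.0315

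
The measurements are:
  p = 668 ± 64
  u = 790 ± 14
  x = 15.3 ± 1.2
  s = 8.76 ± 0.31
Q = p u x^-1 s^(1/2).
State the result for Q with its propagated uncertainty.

(1.02 ± 0.129) × 10^5

Q is a product of powers, so relative uncertainties combine in quadrature:
  (1·δp/p)² = (1×0.0958)² = 0.00918;  (1·δu/u)² = (1×0.0177)² = 0.000314;  (-1·δx/x)² = (-1×0.0784)² = 0.00615;  (½·δs/s)² = (0.5×0.0354)² = 0.000313
δQ/Q = √(0.0160) = 0.126
Q = 1.02e+05, so δQ = 0.126 × 1.02e+05 = 12900.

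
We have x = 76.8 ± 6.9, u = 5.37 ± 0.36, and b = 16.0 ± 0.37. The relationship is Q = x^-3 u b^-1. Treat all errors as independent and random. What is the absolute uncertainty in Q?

Each factor contributes (exponent × relative error)² to (δQ/Q)²:
  (-3·δx/x)² = (-3×0.0898)² = 0.0726;  (1·δu/u)² = (1×0.0670)² = 0.00449;  (-1·δb/b)² = (-1×0.0231)² = 0.000535
δQ/Q = √(0.0777) = 0.279
Q = 7.41e-07, so δQ = 0.279 × 7.41e-07 = 2.06e-07.

2.06e-07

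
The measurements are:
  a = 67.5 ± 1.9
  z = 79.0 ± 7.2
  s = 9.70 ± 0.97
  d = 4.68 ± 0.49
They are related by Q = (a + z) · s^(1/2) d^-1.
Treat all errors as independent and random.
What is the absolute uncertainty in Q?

12.3

Let u = a + z = 146. δu = √(δa² + δz²) = √(3.61 + 51.8) = 7.45, so δu/u = 0.0508.
Q is then a monomial in u, s, d:
δQ/Q = √((δu/u)² + (½·δs/s)² + (-1·δd/d)²) = √(0.00258 + 0.00250 + 0.0110) = 0.127
Q = 97.5, so δQ = 0.127 × 97.5 = 12.3.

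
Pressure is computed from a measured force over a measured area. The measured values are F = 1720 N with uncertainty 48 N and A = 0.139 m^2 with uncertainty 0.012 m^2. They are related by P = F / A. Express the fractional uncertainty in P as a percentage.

P is a product of powers, so relative uncertainties combine in quadrature:
  (1·δF/F)² = (1×0.0279)² = 0.000779;  (-1·δA/A)² = (-1×0.0863)² = 0.00745
δP/P = √(0.00823) = 0.0907

9.07%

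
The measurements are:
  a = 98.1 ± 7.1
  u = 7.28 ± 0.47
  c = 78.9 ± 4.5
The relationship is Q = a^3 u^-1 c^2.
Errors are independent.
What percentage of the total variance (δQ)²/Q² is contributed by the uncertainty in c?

20.2%

(δQ/Q)² = (3·δa/a)² + (-1·δu/u)² + (2·δc/c)²
  a term: (3×0.0724)² = 0.0471
  u term: (-1×0.0646)² = 0.00417
  c term: (2×0.0570)² = 0.0130
Total = 0.0643. Share from c = 0.0130/0.0643 = 0.202.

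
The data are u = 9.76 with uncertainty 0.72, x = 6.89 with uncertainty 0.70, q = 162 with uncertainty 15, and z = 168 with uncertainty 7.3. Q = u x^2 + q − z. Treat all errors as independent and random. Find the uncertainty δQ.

102

Let p = u·x^2 = 463. δp/p = √((1·δu/u)² + (2·δx/x)²) = √(0.00544 + 0.0413) = 0.216, so δp = 100.
Q = p + q − z: δQ = √(δp² + δq² + δz²) = √(10000 + 225 + 53.3) = 102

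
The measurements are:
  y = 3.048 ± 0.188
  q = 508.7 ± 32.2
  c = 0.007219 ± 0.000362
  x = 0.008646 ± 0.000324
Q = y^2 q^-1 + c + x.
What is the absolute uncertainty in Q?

0.00258

Let p = y^2·q^-1 = 0.01826. δp/p = √((2·δy/y)² + (-1·δq/q)²) = √(0.0152 + 0.00401) = 0.139, so δp = 0.00253.
Q = p + c + x: δQ = √(δp² + δc² + δx²) = √(6.41e-06 + 1.31e-07 + 1.05e-07) = 0.00258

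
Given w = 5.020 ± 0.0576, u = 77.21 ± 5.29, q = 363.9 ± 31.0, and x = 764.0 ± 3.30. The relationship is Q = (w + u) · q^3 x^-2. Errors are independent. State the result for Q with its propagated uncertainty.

Let h = w + u = 82.23. δh = √(δw² + δu²) = √(0.00332 + 28.0) = 5.29, so δh/h = 0.0643.
Q is then a monomial in h, q, x:
δQ/Q = √((δh/h)² + (3·δq/q)² + (-2·δx/x)²) = √(0.00414 + 0.0653 + 7.46e-05) = 0.264
Q = 6789, so δQ = 0.264 × 6789 = 1790.

6789 ± 1790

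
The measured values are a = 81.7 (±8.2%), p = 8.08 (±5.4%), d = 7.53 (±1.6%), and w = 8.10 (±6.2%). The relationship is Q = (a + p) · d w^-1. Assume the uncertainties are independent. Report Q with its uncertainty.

83.5 ± 8.22

Let u = a + p = 89.8. δu = √(δa² + δp²) = √(44.9 + 0.190) = 6.71, so δu/u = 0.0748.
Q is then a monomial in u, d, w:
δQ/Q = √((δu/u)² + (1·δd/d)² + (-1·δw/w)²) = √(0.00559 + 0.000256 + 0.00384) = 0.0984
Q = 83.5, so δQ = 0.0984 × 83.5 = 8.22.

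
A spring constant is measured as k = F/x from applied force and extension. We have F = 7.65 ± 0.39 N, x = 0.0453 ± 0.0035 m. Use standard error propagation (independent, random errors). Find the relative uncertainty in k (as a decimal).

0.0926

Relative error in a monomial: (δk/k)² = Σ (nᵢ · δxᵢ/xᵢ)².
  (1·δF/F)² = (1×0.0510)² = 0.00260;  (-1·δx/x)² = (-1×0.0773)² = 0.00597
δk/k = √(0.00857) = 0.0926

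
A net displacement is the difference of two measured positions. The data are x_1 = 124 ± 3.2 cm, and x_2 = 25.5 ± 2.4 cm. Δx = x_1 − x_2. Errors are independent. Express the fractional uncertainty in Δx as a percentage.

4.06%

For a sum/difference, combine absolute errors in quadrature:
  (δx_1)² = 10.2;  (δx_2)² = 5.76
δΔx = √(16.0) = 4.00 cm
Δx = 98.5 cm, so δΔx/Δx = 4.00/98.5 = 0.0406.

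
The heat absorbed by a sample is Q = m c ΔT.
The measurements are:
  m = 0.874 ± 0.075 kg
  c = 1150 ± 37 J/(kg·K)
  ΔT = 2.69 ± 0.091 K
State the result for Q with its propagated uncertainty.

Each factor contributes (exponent × relative error)² to (δQ/Q)²:
  (1·δm/m)² = (1×0.0858)² = 0.00736;  (1·δc/c)² = (1×0.0322)² = 0.00104;  (1·δΔT/ΔT)² = (1×0.0338)² = 0.00114
δQ/Q = √(0.00954) = 0.0977
Q = 2700 J, so δQ = 0.0977 × 2700 = 264 J.

2700 ± 264 J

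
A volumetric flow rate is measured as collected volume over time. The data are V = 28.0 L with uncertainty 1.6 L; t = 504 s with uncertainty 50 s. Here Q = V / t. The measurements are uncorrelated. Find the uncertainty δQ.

Products/powers → add relative errors in quadrature, weighted by exponent:
  (1·δV/V)² = (1×0.0571)² = 0.00327;  (-1·δt/t)² = (-1×0.0992)² = 0.00984
δQ/Q = √(0.0131) = 0.114
Q = 0.0556 L/s, so δQ = 0.114 × 0.0556 = 0.00636 L/s.

0.00636 L/s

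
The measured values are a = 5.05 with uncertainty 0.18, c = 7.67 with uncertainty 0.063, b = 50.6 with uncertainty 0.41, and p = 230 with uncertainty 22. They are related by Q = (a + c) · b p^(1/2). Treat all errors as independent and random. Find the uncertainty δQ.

496

Let u = a + c = 12.7. δu = √(δa² + δc²) = √(0.0324 + 0.00397) = 0.191, so δu/u = 0.0150.
Q is then a monomial in u, b, p:
δQ/Q = √((δu/u)² + (1·δb/b)² + (½·δp/p)²) = √(0.000225 + 6.57e-05 + 0.00229) = 0.0508
Q = 9760, so δQ = 0.0508 × 9760 = 496.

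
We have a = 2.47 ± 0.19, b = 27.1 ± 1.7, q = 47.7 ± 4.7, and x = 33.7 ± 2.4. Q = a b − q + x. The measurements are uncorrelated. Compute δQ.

Let p = a·b = 66.9. δp/p = √((1·δa/a)² + (1·δb/b)²) = √(0.00592 + 0.00394) = 0.0993, so δp = 6.64.
Q = p − q + x: δQ = √(δp² + δq² + δx²) = √(44.1 + 22.1 + 5.76) = 8.48

8.48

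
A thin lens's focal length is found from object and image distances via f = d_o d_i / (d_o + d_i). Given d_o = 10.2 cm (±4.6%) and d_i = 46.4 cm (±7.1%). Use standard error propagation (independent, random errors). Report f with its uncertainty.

8.36 ± 0.333 cm

∂f/∂d_o = (d_i/(d_o+d_i))² = 0.672;  ∂f/∂d_i = (d_o/(d_o+d_i))² = 0.0325
δf = √((∂f/∂d_o · δd_o)² + (∂f/∂d_i · δd_i)²) = √(0.0994 + 0.0114) = 0.333 cm
f = 8.36 cm.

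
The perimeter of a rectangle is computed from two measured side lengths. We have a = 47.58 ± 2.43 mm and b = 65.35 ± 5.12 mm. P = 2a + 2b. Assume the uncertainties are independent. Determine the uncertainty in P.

11.3 mm

Absolute uncertainties add in quadrature for a linear combination:
  (2·δa)² = 23.6;  (2·δb)² = 105
δP = √(128) = 11.3 mm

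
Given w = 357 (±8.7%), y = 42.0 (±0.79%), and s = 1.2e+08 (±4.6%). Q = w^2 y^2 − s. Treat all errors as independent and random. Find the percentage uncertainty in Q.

37.8%

Let p = w^2·y^2 = 2.25e+08. δp/p = √((2·δw/w)² + (2·δy/y)²) = √(0.0303 + 0.000250) = 0.175, so δp = 3.93e+07.
Q = p − s: δQ = √(δp² + δs²) = √(1.54e+15 + 3.05e+13) = 3.97e+07
Q = 1.05e+08, so δQ/Q = 3.97e+07/1.05e+08 = 0.378.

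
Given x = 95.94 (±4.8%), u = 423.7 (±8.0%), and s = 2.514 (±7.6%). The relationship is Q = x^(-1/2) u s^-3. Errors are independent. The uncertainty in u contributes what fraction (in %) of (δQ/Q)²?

10.9%

(δQ/Q)² = (−½·δx/x)² + (1·δu/u)² + (-3·δs/s)²
  x term: (-0.5×0.0480)² = 0.000576
  u term: (1×0.0800)² = 0.00640
  s term: (-3×0.0760)² = 0.0520
Total = 0.0590. Share from u = 0.00640/0.0590 = 0.109.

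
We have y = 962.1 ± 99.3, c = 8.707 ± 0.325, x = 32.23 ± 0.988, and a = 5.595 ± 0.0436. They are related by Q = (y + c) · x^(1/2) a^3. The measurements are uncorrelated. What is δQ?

1.02e+05

Let u = y + c = 970.8. δu = √(δy² + δc²) = √(9860 + 0.106) = 99.3, so δu/u = 0.102.
Q is then a monomial in u, x, a:
δQ/Q = √((δu/u)² + (½·δx/x)² + (3·δa/a)²) = √(0.0105 + 0.000235 + 0.000547) = 0.106
Q = 965300, so δQ = 0.106 × 965300 = 1.02e+05.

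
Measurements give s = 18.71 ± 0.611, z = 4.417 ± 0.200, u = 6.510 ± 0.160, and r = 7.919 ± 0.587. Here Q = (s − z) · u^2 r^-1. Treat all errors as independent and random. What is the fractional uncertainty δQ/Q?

0.0997

Let w = s − z = 14.29. δw = √(δs² + δz²) = √(0.373 + 0.0400) = 0.643, so δw/w = 0.0450.
Q is then a monomial in w, u, r:
δQ/Q = √((δw/w)² + (2·δu/u)² + (-1·δr/r)²) = √(0.00202 + 0.00242 + 0.00549) = 0.0997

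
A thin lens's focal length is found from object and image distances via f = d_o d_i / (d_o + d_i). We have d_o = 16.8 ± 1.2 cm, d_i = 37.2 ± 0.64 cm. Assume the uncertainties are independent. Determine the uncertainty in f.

0.573 cm

∂f/∂d_o = (d_i/(d_o+d_i))² = 0.475;  ∂f/∂d_i = (d_o/(d_o+d_i))² = 0.0968
δf = √((∂f/∂d_o · δd_o)² + (∂f/∂d_i · δd_i)²) = √(0.324 + 0.00384) = 0.573 cm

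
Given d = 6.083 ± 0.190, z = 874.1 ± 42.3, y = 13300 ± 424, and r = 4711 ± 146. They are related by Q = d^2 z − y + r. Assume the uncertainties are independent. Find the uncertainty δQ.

Let p = d^2·z = 32340. δp/p = √((2·δd/d)² + (1·δz/z)²) = √(0.00390 + 0.00234) = 0.0790, so δp = 2560.
Q = p − y + r: δQ = √(δp² + δy² + δr²) = √(6.53e+06 + 1.8e+05 + 21300) = 2590

2590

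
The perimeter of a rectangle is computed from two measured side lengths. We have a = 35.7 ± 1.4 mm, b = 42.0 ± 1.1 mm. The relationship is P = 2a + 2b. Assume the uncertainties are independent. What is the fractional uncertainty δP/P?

Sums and differences: (δP)² = Σ (cᵢ δxᵢ)².
  (2·δa)² = 7.84;  (2·δb)² = 4.84
δP = √(12.7) = 3.56 mm
P = 155 mm, so δP/P = 3.56/155 = 0.0229.

0.0229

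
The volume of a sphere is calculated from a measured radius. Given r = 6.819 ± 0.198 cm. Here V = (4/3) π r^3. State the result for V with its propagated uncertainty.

V ∝ r^3, so δV/V = |3| · δr/r = 3 × 0.0290 = 0.0871.
V = 1328 cm^3, so δV = 0.0871 × 1328 = 116 cm^3.

1328 ± 116 cm^3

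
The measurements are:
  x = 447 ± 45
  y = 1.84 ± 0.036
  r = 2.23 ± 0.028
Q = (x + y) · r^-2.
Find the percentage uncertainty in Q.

Let u = x + y = 449. δu = √(δx² + δy²) = √(2020 + 0.00130) = 45.0, so δu/u = 0.100.
Q is then a monomial in u, r:
δQ/Q = √((δu/u)² + (-2·δr/r)²) = √(0.0101 + 0.000631) = 0.103

10.3%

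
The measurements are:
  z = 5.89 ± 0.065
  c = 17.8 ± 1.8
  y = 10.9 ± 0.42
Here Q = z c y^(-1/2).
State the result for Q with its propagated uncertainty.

Each factor contributes (exponent × relative error)² to (δQ/Q)²:
  (1·δz/z)² = (1×0.0110)² = 0.000122;  (1·δc/c)² = (1×0.101)² = 0.0102;  (−½·δy/y)² = (-0.5×0.0385)² = 0.000371
δQ/Q = √(0.0107) = 0.104
Q = 31.8, so δQ = 0.104 × 31.8 = 3.29.

31.8 ± 3.29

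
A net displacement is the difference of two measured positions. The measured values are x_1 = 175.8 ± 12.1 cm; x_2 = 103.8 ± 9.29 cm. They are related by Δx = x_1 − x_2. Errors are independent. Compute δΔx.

15.3 cm

Each term contributes (cᵢ δxᵢ)² to (δΔx)²:
  (δx_1)² = 146;  (δx_2)² = 86.3
δΔx = √(233) = 15.3 cm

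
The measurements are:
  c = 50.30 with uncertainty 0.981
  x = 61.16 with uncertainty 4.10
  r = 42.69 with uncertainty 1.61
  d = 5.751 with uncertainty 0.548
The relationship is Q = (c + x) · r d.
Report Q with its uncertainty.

27360 ± 2990

Let u = c + x = 111.5. δu = √(δc² + δx²) = √(0.962 + 16.8) = 4.22, so δu/u = 0.0378.
Q is then a monomial in u, r, d:
δQ/Q = √((δu/u)² + (1·δr/r)² + (1·δd/d)²) = √(0.00143 + 0.00142 + 0.00908) = 0.109
Q = 27360, so δQ = 0.109 × 27360 = 2990.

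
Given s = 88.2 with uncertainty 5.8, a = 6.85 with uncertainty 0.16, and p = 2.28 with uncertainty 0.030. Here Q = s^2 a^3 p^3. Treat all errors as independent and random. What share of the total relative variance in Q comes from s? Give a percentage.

(δQ/Q)² = (2·δs/s)² + (3·δa/a)² + (3·δp/p)²
  s term: (2×0.0658)² = 0.0173
  a term: (3×0.0234)² = 0.00491
  p term: (3×0.0132)² = 0.00156
Total = 0.0238. Share from s = 0.0173/0.0238 = 0.728.

72.8%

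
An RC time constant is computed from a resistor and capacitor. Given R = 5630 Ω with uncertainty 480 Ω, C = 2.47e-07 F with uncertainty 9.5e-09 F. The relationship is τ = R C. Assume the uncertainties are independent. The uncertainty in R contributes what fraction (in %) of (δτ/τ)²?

83.1%

(δτ/τ)² = (1·δR/R)² + (1·δC/C)²
  R term: (1×0.0853)² = 0.00727
  C term: (1×0.0385)² = 0.00148
Total = 0.00875. Share from R = 0.00727/0.00875 = 0.831.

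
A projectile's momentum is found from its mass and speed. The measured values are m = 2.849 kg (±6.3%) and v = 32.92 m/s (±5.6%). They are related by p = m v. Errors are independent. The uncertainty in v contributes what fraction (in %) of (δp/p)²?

44.1%

(δp/p)² = (1·δm/m)² + (1·δv/v)²
  m term: (1×0.0630)² = 0.00397
  v term: (1×0.0560)² = 0.00314
Total = 0.00711. Share from v = 0.00314/0.00711 = 0.441.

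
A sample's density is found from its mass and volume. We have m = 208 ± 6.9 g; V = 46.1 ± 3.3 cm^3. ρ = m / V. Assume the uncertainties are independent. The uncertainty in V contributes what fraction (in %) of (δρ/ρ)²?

82.3%

(δρ/ρ)² = (1·δm/m)² + (-1·δV/V)²
  m term: (1×0.0332)² = 0.00110
  V term: (-1×0.0716)² = 0.00512
Total = 0.00622. Share from V = 0.00512/0.00622 = 0.823.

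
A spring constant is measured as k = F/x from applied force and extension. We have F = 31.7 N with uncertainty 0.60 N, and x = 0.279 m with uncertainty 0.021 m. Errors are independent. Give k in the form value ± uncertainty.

Each factor contributes (exponent × relative error)² to (δk/k)²:
  (1·δF/F)² = (1×0.0189)² = 0.000358;  (-1·δx/x)² = (-1×0.0753)² = 0.00567
δk/k = √(0.00602) = 0.0776
k = 114 N/m, so δk = 0.0776 × 114 = 8.82 N/m.

114 ± 8.82 N/m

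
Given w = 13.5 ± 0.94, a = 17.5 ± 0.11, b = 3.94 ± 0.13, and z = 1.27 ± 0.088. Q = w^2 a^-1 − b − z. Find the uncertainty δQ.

1.46

Let p = w^2·a^-1 = 10.4. δp/p = √((2·δw/w)² + (-1·δa/a)²) = √(0.0194 + 3.95e-05) = 0.139, so δp = 1.45.
Q = p − b − z: δQ = √(δp² + δb² + δz²) = √(2.11 + 0.0169 + 0.00774) = 1.46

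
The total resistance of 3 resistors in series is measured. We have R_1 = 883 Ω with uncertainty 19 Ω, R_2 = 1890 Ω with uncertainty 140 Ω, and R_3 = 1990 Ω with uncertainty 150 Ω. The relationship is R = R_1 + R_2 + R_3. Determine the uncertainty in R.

For a sum/difference, combine absolute errors in quadrature:
  (δR_1)² = 361;  (δR_2)² = 19600;  (δR_3)² = 22500
δR = √(42500) = 206 Ω

206 Ω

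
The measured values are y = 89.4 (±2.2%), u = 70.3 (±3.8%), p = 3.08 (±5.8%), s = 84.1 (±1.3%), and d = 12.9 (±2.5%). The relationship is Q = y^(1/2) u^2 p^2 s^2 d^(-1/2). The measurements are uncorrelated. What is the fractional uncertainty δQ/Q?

0.142

Since Q is a product/quotient, work with relative uncertainties:
  (½·δy/y)² = (0.5×0.0220)² = 0.000121;  (2·δu/u)² = (2×0.0380)² = 0.00578;  (2·δp/p)² = (2×0.0580)² = 0.0135;  (2·δs/s)² = (2×0.0130)² = 0.000676;  (−½·δd/d)² = (-0.5×0.0250)² = 0.000156
δQ/Q = √(0.0202) = 0.142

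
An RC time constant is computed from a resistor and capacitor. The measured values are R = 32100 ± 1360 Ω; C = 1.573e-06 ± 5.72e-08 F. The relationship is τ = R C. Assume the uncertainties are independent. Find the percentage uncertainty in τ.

5.58%

τ is a product of powers, so relative uncertainties combine in quadrature:
  (1·δR/R)² = (1×0.0424)² = 0.00180;  (1·δC/C)² = (1×0.0364)² = 0.00132
δτ/τ = √(0.00312) = 0.0558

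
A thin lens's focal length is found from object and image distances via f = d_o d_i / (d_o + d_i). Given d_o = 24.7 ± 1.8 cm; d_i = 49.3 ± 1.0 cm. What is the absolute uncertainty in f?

∂f/∂d_o = (d_i/(d_o+d_i))² = 0.444;  ∂f/∂d_i = (d_o/(d_o+d_i))² = 0.111
δf = √((∂f/∂d_o · δd_o)² + (∂f/∂d_i · δd_i)²) = √(0.638 + 0.0124) = 0.807 cm

0.807 cm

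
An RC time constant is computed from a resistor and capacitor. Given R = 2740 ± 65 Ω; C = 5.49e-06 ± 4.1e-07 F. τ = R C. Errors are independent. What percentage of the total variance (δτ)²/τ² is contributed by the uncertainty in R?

(δτ/τ)² = (1·δR/R)² + (1·δC/C)²
  R term: (1×0.0237)² = 0.000563
  C term: (1×0.0747)² = 0.00558
Total = 0.00614. Share from R = 0.000563/0.00614 = 0.0917.

9.17%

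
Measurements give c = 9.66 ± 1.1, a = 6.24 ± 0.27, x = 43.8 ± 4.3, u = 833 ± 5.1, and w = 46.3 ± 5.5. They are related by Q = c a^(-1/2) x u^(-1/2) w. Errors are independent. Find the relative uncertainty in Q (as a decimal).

0.193

Since Q is a product/quotient, work with relative uncertainties:
  (1·δc/c)² = (1×0.114)² = 0.0130;  (−½·δa/a)² = (-0.5×0.0433)² = 0.000468;  (1·δx/x)² = (1×0.0982)² = 0.00964;  (−½·δu/u)² = (-0.5×0.00612)² = 9.37e-06;  (1·δw/w)² = (1×0.119)² = 0.0141
δQ/Q = √(0.0372) = 0.193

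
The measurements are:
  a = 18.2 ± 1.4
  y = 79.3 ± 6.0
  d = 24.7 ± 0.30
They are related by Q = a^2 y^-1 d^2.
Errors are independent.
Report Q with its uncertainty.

Since Q is a product/quotient, work with relative uncertainties:
  (2·δa/a)² = (2×0.0769)² = 0.0237;  (-1·δy/y)² = (-1×0.0757)² = 0.00572;  (2·δd/d)² = (2×0.0121)² = 0.000590
δQ/Q = √(0.0300) = 0.173
Q = 2550, so δQ = 0.173 × 2550 = 441.

2550 ± 441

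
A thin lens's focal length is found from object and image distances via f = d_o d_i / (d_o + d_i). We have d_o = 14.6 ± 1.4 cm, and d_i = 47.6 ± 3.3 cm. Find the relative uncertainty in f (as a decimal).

0.0752

∂f/∂d_o = (d_i/(d_o+d_i))² = 0.586;  ∂f/∂d_i = (d_o/(d_o+d_i))² = 0.0551
δf = √((∂f/∂d_o · δd_o)² + (∂f/∂d_i · δd_i)²) = √(0.672 + 0.0331) = 0.840 cm
f = 11.2 cm, so δf/f = 0.840/11.2 = 0.0752.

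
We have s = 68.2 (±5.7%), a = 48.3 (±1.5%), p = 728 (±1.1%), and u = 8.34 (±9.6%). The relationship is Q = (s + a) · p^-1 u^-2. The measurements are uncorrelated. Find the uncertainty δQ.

0.000449

Let w = s + a = 116. δw = √(δs² + δa²) = √(15.1 + 0.525) = 3.95, so δw/w = 0.0339.
Q is then a monomial in w, p, u:
δQ/Q = √((δw/w)² + (-1·δp/p)² + (-2·δu/u)²) = √(0.00115 + 0.000121 + 0.0369) = 0.195
Q = 0.00230, so δQ = 0.195 × 0.00230 = 0.000449.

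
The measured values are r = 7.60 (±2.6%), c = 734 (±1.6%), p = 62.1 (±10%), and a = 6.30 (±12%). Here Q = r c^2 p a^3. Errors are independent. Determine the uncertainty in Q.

Relative error in a monomial: (δQ/Q)² = Σ (nᵢ · δxᵢ/xᵢ)².
  (1·δr/r)² = (1×0.0260)² = 0.000676;  (2·δc/c)² = (2×0.0160)² = 0.00102;  (1·δp/p)² = (1×0.100)² = 0.0100;  (3·δa/a)² = (3×0.120)² = 0.130
δQ/Q = √(0.141) = 0.376
Q = 6.36e+10, so δQ = 0.376 × 6.36e+10 = 2.39e+10.

2.39e+10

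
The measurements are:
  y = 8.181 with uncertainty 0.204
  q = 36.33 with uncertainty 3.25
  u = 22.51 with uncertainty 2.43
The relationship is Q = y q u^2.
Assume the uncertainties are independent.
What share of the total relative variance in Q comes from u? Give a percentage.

84.4%

(δQ/Q)² = (1·δy/y)² + (1·δq/q)² + (2·δu/u)²
  y term: (1×0.0249)² = 0.000622
  q term: (1×0.0895)² = 0.00800
  u term: (2×0.108)² = 0.0466
Total = 0.0552. Share from u = 0.0466/0.0552 = 0.844.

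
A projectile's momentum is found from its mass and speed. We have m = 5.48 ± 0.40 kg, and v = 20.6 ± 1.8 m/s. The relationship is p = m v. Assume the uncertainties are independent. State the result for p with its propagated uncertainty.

Since p is a product/quotient, work with relative uncertainties:
  (1·δm/m)² = (1×0.0730)² = 0.00533;  (1·δv/v)² = (1×0.0874)² = 0.00764
δp/p = √(0.0130) = 0.114
p = 113 kg·m/s, so δp = 0.114 × 113 = 12.9 kg·m/s.

113 ± 12.9 kg·m/s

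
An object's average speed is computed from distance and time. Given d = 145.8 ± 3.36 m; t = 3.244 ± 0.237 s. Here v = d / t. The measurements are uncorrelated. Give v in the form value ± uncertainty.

Each factor contributes (exponent × relative error)² to (δv/v)²:
  (1·δd/d)² = (1×0.0230)² = 0.000531;  (-1·δt/t)² = (-1×0.0731)² = 0.00534
δv/v = √(0.00587) = 0.0766
v = 44.94 m/s, so δv = 0.0766 × 44.94 = 3.44 m/s.

44.94 ± 3.44 m/s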